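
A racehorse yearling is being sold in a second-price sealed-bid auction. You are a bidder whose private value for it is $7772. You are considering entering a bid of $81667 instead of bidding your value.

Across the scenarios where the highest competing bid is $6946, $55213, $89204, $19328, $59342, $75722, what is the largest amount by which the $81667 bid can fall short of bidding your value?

$6946: same outcome either way → loss $0.
$55213: truthful gives $0, deviation gives −$47441 → loss $47441.
$89204: same outcome either way → loss $0.
$19328: truthful gives $0, deviation gives −$11556 → loss $11556.
$59342: truthful gives $0, deviation gives −$51570 → loss $51570.
$75722: truthful gives $0, deviation gives −$67950 → loss $67950.
Maximum loss: $67950.

$67950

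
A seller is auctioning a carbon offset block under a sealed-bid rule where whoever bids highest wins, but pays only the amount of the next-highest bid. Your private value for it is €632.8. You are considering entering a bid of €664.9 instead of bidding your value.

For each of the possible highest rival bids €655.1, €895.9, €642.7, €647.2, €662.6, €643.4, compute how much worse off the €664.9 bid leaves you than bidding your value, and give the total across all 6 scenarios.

€87

The deviation costs you only when the competing bid falls strictly between €632.8 and €664.9; elsewhere both bids give the same outcome.
€655.1: truthful payoff €0, deviation payoff −€22.3 → loss €22.3.
€895.9: outcomes coincide → loss €0.
€642.7: truthful payoff €0, deviation payoff −€9.9 → loss €9.9.
€647.2: truthful payoff €0, deviation payoff −€14.4 → loss €14.4.
€662.6: truthful payoff €0, deviation payoff −€29.8 → loss €29.8.
€643.4: truthful payoff €0, deviation payoff −€10.6 → loss €10.6.
Total loss = €22.3 + €9.9 + €14.4 + €29.8 + €10.6 = €87.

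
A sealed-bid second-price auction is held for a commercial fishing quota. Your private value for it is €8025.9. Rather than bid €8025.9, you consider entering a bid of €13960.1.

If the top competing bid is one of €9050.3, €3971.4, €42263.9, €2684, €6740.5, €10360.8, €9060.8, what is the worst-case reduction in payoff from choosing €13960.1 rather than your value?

€9050.3: truthful gives €0, deviation gives −€1024.4 → loss €1024.4.
€3971.4: same outcome either way → loss €0.
€42263.9: same outcome either way → loss €0.
€2684: same outcome either way → loss €0.
€6740.5: same outcome either way → loss €0.
€10360.8: truthful gives €0, deviation gives −€2334.9 → loss €2334.9.
€9060.8: truthful gives €0, deviation gives −€1034.9 → loss €1034.9.
Maximum loss: €2334.9.

€2334.9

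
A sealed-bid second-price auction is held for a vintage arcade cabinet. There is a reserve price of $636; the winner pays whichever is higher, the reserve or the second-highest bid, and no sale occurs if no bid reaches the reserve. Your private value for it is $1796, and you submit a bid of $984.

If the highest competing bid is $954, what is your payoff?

Your bid $984 is the highest and exceeds the reserve.
Price = max(second-highest bid, reserve) = max($954, $636) = $954.
Payoff = $1796 − $954 = $842.

$842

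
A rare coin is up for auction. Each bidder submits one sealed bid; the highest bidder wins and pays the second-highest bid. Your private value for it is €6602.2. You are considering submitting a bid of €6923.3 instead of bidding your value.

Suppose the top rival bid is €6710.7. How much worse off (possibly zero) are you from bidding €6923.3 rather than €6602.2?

€108.5

Bidding your value €6602.2: you lose (since €6602.2 < €6710.7). Payoff €0.
Bidding €6923.3: you win and pay €6710.7. Payoff €6602.2 − €6710.7 = −€108.5.
The competing bid €6710.7 lies between your value and your inflated bid, so overbidding wins an item priced above your value.
Loss from deviating = €0 − (−€108.5) = €108.5.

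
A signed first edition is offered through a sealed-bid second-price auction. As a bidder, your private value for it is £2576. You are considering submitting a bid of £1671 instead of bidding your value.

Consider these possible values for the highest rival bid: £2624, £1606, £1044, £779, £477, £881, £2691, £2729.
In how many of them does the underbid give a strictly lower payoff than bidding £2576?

0

The deviation hurts exactly when the highest competing bid lies strictly between £1671 and £2576 — underbidding then forfeits a profitable win.
£2624: above both → same outcome either way.
£1606: below both → same outcome either way.
£1044: below both → same outcome either way.
£779: below both → same outcome either way.
£477: below both → same outcome either way.
£881: below both → same outcome either way.
£2691: above both → same outcome either way.
£2729: above both → same outcome either way.
Count: 0.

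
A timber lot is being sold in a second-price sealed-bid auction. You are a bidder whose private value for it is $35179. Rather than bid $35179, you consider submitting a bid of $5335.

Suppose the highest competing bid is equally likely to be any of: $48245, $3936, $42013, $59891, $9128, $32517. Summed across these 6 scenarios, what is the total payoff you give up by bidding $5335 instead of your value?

The deviation costs you only when the competing bid falls strictly between $5335 and $35179; elsewhere both bids give the same outcome.
$48245: outcomes coincide → loss $0.
$3936: outcomes coincide → loss $0.
$42013: outcomes coincide → loss $0.
$59891: outcomes coincide → loss $0.
$9128: truthful payoff $26051, deviation payoff $0 → loss $26051.
$32517: truthful payoff $2662, deviation payoff $0 → loss $2662.
Total loss = $26051 + $2662 = $28713.

$28713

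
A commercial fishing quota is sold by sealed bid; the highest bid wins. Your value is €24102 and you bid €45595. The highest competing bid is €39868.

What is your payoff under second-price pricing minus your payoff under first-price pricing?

You have the highest bid, so you win under either rule.
Second-price: pay €39868 → payoff −€15766.
First-price: pay your own bid €45595 → payoff −€21493.
Difference = −€15766 − (−€21493) = €5727.

€5727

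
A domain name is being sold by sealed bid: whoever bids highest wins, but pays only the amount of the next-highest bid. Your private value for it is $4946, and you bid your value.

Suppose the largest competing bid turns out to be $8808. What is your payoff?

$0

Your bid $4946 is below the highest competing bid $8808, so you lose.
A losing bidder pays nothing and receives nothing: payoff = $0.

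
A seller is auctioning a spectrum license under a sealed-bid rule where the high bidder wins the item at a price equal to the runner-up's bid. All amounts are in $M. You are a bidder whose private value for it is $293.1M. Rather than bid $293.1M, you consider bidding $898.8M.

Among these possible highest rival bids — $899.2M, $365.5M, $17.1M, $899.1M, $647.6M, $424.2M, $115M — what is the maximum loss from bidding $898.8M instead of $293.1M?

$354.5M

$899.2M: same outcome either way → loss $0M.
$365.5M: truthful gives $0M, deviation gives −$72.4M → loss $72.4M.
$17.1M: same outcome either way → loss $0M.
$899.1M: same outcome either way → loss $0M.
$647.6M: truthful gives $0M, deviation gives −$354.5M → loss $354.5M.
$424.2M: truthful gives $0M, deviation gives −$131.1M → loss $131.1M.
$115M: same outcome either way → loss $0M.
Maximum loss: $354.5M.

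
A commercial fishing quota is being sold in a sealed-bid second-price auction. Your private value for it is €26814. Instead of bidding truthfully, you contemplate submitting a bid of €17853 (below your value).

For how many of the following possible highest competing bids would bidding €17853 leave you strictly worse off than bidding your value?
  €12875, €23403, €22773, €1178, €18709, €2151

The deviation hurts exactly when the highest competing bid lies strictly between €17853 and €26814 — underbidding then forfeits a profitable win.
€12875: below both → same outcome either way.
€23403: inside the interval → strictly worse (loss €3411).
€22773: inside the interval → strictly worse (loss €4041).
€1178: below both → same outcome either way.
€18709: inside the interval → strictly worse (loss €8105).
€2151: below both → same outcome either way.
Count: 3.

3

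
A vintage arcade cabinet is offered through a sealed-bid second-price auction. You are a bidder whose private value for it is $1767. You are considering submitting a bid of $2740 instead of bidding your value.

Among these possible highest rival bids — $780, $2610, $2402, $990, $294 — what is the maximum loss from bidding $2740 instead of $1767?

$843

$780: same outcome either way → loss $0.
$2610: truthful gives $0, deviation gives −$843 → loss $843.
$2402: truthful gives $0, deviation gives −$635 → loss $635.
$990: same outcome either way → loss $0.
$294: same outcome either way → loss $0.
Maximum loss: $843.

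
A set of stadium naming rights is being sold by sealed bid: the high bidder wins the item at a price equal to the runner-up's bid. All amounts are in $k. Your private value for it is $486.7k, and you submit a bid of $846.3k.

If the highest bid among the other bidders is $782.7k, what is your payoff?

−$296k

Your bid $846.3k exceeds the highest competing bid $782.7k, so you win.
In a second-price auction the winner pays the second-highest bid, $782.7k.
Payoff = value − price = $486.7k − $782.7k = −$296k.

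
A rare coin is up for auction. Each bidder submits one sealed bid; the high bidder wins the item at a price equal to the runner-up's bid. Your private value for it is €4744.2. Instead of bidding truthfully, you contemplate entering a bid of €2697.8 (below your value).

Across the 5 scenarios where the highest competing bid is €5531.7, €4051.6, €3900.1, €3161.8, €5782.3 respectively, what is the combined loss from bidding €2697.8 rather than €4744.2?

The deviation costs you only when the competing bid falls strictly between €2697.8 and €4744.2; elsewhere both bids give the same outcome.
€5531.7: outcomes coincide → loss €0.
€4051.6: truthful payoff €692.6, deviation payoff €0 → loss €692.6.
€3900.1: truthful payoff €844.1, deviation payoff €0 → loss €844.1.
€3161.8: truthful payoff €1582.4, deviation payoff €0 → loss €1582.4.
€5782.3: outcomes coincide → loss €0.
Total loss = €692.6 + €844.1 + €1582.4 = €3119.1.

€3119.1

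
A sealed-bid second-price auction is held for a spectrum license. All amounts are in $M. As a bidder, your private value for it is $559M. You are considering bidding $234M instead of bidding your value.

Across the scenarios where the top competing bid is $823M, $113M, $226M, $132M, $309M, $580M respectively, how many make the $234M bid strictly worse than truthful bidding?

The deviation hurts exactly when the highest competing bid lies strictly between $234M and $559M — underbidding then forfeits a profitable win.
$823M: above both → same outcome either way.
$113M: below both → same outcome either way.
$226M: below both → same outcome either way.
$132M: below both → same outcome either way.
$309M: inside the interval → strictly worse (loss $250M).
$580M: above both → same outcome either way.
Count: 1.

1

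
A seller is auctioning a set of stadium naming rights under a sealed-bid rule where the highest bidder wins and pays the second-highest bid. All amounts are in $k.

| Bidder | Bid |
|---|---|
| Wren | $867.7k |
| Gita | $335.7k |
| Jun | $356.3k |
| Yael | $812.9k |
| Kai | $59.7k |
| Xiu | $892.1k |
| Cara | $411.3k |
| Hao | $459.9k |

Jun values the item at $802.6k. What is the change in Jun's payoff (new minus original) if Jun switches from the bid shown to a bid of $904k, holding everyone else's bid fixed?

−$89.5k

The highest bid among the other bidders is $892.1k; Jun's bid doesn't change that.
Original bid $356.3k: Jun is not highest (top rival bid is $892.1k); payoff $0k.
Alternative bid $904k: Jun is highest, pays the top rival bid $892.1k; payoff $802.6k − $892.1k = −$89.5k.
Change in payoff = −$89.5k − ($0k) = −$89.5k.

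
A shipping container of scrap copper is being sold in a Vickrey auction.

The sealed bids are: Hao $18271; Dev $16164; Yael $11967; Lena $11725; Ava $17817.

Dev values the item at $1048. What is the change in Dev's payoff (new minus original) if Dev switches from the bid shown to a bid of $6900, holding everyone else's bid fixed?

The highest bid among the other bidders is $18271; Dev's bid doesn't change that.
Original bid $16164: Dev is not highest (top rival bid is $18271); payoff $0.
Alternative bid $6900: Dev is not highest (top rival bid is $18271); payoff $0.
Change in payoff = $0 − ($0) = $0.

$0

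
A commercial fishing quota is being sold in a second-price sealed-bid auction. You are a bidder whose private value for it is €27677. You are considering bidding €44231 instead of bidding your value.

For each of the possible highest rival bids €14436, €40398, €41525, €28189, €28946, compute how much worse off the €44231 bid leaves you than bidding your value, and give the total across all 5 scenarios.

The deviation costs you only when the competing bid falls strictly between €27677 and €44231; elsewhere both bids give the same outcome.
€14436: outcomes coincide → loss €0.
€40398: truthful payoff €0, deviation payoff −€12721 → loss €12721.
€41525: truthful payoff €0, deviation payoff −€13848 → loss €13848.
€28189: truthful payoff €0, deviation payoff −€512 → loss €512.
€28946: truthful payoff €0, deviation payoff −€1269 → loss €1269.
Total loss = €12721 + €13848 + €512 + €1269 = €28350.
Truthful bidding weakly dominates here: raising your bid can only win items priced above your value, and lowering it can only forfeit items priced below.

€28350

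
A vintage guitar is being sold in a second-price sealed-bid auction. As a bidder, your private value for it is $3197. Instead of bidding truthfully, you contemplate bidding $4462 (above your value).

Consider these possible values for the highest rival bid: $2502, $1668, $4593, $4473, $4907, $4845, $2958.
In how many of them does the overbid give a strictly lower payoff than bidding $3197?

0

The deviation hurts exactly when the highest competing bid lies strictly between $3197 and $4462 — overbidding then wins at a price above your value.
$2502: below both → same outcome either way.
$1668: below both → same outcome either way.
$4593: above both → same outcome either way.
$4473: above both → same outcome either way.
$4907: above both → same outcome either way.
$4845: above both → same outcome either way.
$2958: below both → same outcome either way.
Count: 0.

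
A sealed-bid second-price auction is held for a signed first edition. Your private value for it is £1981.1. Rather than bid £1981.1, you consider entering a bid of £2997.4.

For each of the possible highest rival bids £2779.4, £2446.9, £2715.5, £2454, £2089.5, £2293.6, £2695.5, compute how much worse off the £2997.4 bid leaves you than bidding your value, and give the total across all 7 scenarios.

£3606.7

The deviation costs you only when the competing bid falls strictly between £1981.1 and £2997.4; elsewhere both bids give the same outcome.
£2779.4: truthful payoff £0, deviation payoff −£798.3 → loss £798.3.
£2446.9: truthful payoff £0, deviation payoff −£465.8 → loss £465.8.
£2715.5: truthful payoff £0, deviation payoff −£734.4 → loss £734.4.
£2454: truthful payoff £0, deviation payoff −£472.9 → loss £472.9.
£2089.5: truthful payoff £0, deviation payoff −£108.4 → loss £108.4.
£2293.6: truthful payoff £0, deviation payoff −£312.5 → loss £312.5.
£2695.5: truthful payoff £0, deviation payoff −£714.4 → loss £714.4.
Total loss = £798.3 + £465.8 + £734.4 + £472.9 + £108.4 + £312.5 + £714.4 = £3606.7.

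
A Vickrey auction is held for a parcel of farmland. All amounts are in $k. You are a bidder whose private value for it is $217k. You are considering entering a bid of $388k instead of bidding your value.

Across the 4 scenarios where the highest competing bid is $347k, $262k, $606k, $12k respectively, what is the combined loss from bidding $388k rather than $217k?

$175k

The deviation costs you only when the competing bid falls strictly between $217k and $388k; elsewhere both bids give the same outcome.
$347k: truthful payoff $0k, deviation payoff −$130k → loss $130k.
$262k: truthful payoff $0k, deviation payoff −$45k → loss $45k.
$606k: outcomes coincide → loss $0k.
$12k: outcomes coincide → loss $0k.
Total loss = $130k + $45k = $175k.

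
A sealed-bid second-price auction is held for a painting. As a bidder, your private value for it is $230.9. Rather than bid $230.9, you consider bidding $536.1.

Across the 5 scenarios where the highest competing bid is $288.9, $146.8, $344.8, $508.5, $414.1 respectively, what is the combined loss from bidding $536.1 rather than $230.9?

The deviation costs you only when the competing bid falls strictly between $230.9 and $536.1; elsewhere both bids give the same outcome.
$288.9: truthful payoff $0, deviation payoff −$58 → loss $58.
$146.8: outcomes coincide → loss $0.
$344.8: truthful payoff $0, deviation payoff −$113.9 → loss $113.9.
$508.5: truthful payoff $0, deviation payoff −$277.6 → loss $277.6.
$414.1: truthful payoff $0, deviation payoff −$183.2 → loss $183.2.
Total loss = $58 + $113.9 + $277.6 + $183.2 = $632.7.

$632.7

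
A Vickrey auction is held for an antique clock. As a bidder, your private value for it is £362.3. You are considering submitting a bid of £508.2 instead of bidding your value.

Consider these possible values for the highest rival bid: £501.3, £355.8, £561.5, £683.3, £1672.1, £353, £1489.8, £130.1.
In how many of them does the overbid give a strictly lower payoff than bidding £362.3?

1

The deviation hurts exactly when the highest competing bid lies strictly between £362.3 and £508.2 — overbidding then wins at a price above your value.
£501.3: inside the interval → strictly worse (loss £139).
£355.8: below both → same outcome either way.
£561.5: above both → same outcome either way.
£683.3: above both → same outcome either way.
£1672.1: above both → same outcome either way.
£353: below both → same outcome either way.
£1489.8: above both → same outcome either way.
£130.1: below both → same outcome either way.
Count: 1.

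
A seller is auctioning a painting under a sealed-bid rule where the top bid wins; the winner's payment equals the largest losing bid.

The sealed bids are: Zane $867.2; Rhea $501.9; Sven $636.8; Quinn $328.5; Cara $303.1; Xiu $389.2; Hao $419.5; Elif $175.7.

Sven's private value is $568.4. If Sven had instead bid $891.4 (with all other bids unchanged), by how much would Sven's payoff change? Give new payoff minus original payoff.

The highest bid among the other bidders is $867.2; Sven's bid doesn't change that.
Original bid $636.8: Sven is not highest (top rival bid is $867.2); payoff $0.
Alternative bid $891.4: Sven is highest, pays the top rival bid $867.2; payoff $568.4 − $867.2 = −$298.8.
Change in payoff = −$298.8 − ($0) = −$298.8.

−$298.8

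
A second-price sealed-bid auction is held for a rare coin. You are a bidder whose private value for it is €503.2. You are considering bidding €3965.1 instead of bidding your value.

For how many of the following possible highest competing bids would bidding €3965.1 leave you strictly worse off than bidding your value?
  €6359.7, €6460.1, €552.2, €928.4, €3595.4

The deviation hurts exactly when the highest competing bid lies strictly between €503.2 and €3965.1 — overbidding then wins at a price above your value.
€6359.7: above both → same outcome either way.
€6460.1: above both → same outcome either way.
€552.2: inside the interval → strictly worse (loss €49).
€928.4: inside the interval → strictly worse (loss €425.2).
€3595.4: inside the interval → strictly worse (loss €3092.2).
Count: 3.

3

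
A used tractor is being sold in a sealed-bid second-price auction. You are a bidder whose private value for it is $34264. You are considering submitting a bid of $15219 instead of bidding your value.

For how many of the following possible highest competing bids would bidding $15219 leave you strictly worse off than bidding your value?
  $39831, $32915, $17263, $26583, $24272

4

The deviation hurts exactly when the highest competing bid lies strictly between $15219 and $34264 — underbidding then forfeits a profitable win.
$39831: above both → same outcome either way.
$32915: inside the interval → strictly worse (loss $1349).
$17263: inside the interval → strictly worse (loss $17001).
$26583: inside the interval → strictly worse (loss $7681).
$24272: inside the interval → strictly worse (loss $9992).
Count: 4.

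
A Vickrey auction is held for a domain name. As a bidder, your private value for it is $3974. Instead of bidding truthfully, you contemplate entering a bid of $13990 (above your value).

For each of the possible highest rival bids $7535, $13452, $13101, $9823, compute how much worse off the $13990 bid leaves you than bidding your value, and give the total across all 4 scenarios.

$28015

The deviation costs you only when the competing bid falls strictly between $3974 and $13990; elsewhere both bids give the same outcome.
$7535: truthful payoff $0, deviation payoff −$3561 → loss $3561.
$13452: truthful payoff $0, deviation payoff −$9478 → loss $9478.
$13101: truthful payoff $0, deviation payoff −$9127 → loss $9127.
$9823: truthful payoff $0, deviation payoff −$5849 → loss $5849.
Total loss = $3561 + $9478 + $9127 + $5849 = $28015.
In a second-price auction your bid sets only whether you win, not what you pay, so bidding your true value is weakly dominant.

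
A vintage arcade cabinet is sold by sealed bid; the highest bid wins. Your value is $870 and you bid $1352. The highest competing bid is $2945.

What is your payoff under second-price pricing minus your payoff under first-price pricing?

Your bid $1352 is below $2945, so you lose under either rule.
Payoff is $0 in both cases; difference = $0.

$0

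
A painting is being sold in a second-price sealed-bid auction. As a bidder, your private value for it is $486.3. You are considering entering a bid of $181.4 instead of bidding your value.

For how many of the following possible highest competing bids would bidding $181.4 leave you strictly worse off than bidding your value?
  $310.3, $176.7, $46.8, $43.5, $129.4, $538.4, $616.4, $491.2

1

The deviation hurts exactly when the highest competing bid lies strictly between $181.4 and $486.3 — underbidding then forfeits a profitable win.
$310.3: inside the interval → strictly worse (loss $176).
$176.7: below both → same outcome either way.
$46.8: below both → same outcome either way.
$43.5: below both → same outcome either way.
$129.4: below both → same outcome either way.
$538.4: above both → same outcome either way.
$616.4: above both → same outcome either way.
$491.2: above both → same outcome either way.
Count: 1.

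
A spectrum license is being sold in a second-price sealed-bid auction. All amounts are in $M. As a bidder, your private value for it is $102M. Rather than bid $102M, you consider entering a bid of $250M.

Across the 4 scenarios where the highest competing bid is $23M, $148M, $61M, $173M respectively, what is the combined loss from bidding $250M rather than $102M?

$117M

The deviation costs you only when the competing bid falls strictly between $102M and $250M; elsewhere both bids give the same outcome.
$23M: outcomes coincide → loss $0M.
$148M: truthful payoff $0M, deviation payoff −$46M → loss $46M.
$61M: outcomes coincide → loss $0M.
$173M: truthful payoff $0M, deviation payoff −$71M → loss $71M.
Total loss = $46M + $71M = $117M.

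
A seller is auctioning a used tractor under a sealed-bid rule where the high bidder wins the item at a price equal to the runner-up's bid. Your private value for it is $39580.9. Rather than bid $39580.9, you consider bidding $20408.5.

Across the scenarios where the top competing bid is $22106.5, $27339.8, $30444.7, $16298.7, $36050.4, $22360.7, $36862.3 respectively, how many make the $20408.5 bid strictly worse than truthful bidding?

6

The deviation hurts exactly when the highest competing bid lies strictly between $20408.5 and $39580.9 — underbidding then forfeits a profitable win.
$22106.5: inside the interval → strictly worse (loss $17474.4).
$27339.8: inside the interval → strictly worse (loss $12241.1).
$30444.7: inside the interval → strictly worse (loss $9136.2).
$16298.7: below both → same outcome either way.
$36050.4: inside the interval → strictly worse (loss $3530.5).
$22360.7: inside the interval → strictly worse (loss $17220.2).
$36862.3: inside the interval → strictly worse (loss $2718.6).
Count: 6.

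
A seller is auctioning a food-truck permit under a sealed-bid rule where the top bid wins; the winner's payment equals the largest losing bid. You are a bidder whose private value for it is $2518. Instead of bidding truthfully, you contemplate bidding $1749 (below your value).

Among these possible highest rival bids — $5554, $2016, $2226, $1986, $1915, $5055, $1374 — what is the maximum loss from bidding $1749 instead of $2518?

$5554: same outcome either way → loss $0.
$2016: truthful gives $502, deviation gives $0 → loss $502.
$2226: truthful gives $292, deviation gives $0 → loss $292.
$1986: truthful gives $532, deviation gives $0 → loss $532.
$1915: truthful gives $603, deviation gives $0 → loss $603.
$5055: same outcome either way → loss $0.
$1374: same outcome either way → loss $0.
Maximum loss: $603.

$603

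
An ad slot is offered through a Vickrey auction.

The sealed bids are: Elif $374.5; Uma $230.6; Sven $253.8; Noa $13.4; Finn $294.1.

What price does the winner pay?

$294.1

Highest bid: Elif at $374.5, so Elif wins.
Second-highest bid: Finn at $294.1 — that is the price the winner pays.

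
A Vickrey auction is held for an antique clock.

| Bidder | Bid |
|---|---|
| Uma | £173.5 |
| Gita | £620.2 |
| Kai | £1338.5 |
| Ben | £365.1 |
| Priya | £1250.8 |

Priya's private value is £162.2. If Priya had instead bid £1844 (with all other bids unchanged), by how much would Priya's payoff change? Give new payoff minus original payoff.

−£1176.3

The highest bid among the other bidders is £1338.5; Priya's bid doesn't change that.
Original bid £1250.8: Priya is not highest (top rival bid is £1338.5); payoff £0.
Alternative bid £1844: Priya is highest, pays the top rival bid £1338.5; payoff £162.2 − £1338.5 = −£1176.3.
Change in payoff = −£1176.3 − (£0) = −£1176.3.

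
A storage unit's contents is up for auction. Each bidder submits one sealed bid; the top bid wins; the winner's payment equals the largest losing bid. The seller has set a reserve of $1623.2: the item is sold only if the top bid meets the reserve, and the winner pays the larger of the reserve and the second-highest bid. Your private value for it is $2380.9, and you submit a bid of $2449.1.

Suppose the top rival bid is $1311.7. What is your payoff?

Your bid $2449.1 is the highest and exceeds the reserve.
Price = max(second-highest bid, reserve) = max($1311.7, $1623.2) = $1623.2.
Payoff = $2380.9 − $1623.2 = $757.7.

$757.7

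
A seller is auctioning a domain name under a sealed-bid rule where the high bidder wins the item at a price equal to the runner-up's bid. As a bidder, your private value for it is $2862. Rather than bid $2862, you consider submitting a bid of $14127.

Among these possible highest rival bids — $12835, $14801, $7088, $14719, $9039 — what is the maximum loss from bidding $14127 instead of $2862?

$12835: truthful gives $0, deviation gives −$9973 → loss $9973.
$14801: same outcome either way → loss $0.
$7088: truthful gives $0, deviation gives −$4226 → loss $4226.
$14719: same outcome either way → loss $0.
$9039: truthful gives $0, deviation gives −$6177 → loss $6177.
Maximum loss: $9973.

$9973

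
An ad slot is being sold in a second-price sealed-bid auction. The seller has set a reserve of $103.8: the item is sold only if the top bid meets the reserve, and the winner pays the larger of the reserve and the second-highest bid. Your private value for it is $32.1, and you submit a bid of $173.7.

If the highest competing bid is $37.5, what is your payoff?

Your bid $173.7 is the highest and exceeds the reserve.
Price = max(second-highest bid, reserve) = max($37.5, $103.8) = $103.8.
Payoff = $32.1 − $103.8 = −$71.7.

−$71.7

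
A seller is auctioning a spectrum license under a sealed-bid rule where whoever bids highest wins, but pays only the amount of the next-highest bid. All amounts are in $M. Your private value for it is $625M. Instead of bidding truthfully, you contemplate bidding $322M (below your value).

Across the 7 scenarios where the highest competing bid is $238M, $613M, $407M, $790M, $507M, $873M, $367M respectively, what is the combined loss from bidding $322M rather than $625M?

The deviation costs you only when the competing bid falls strictly between $322M and $625M; elsewhere both bids give the same outcome.
$238M: outcomes coincide → loss $0M.
$613M: truthful payoff $12M, deviation payoff $0M → loss $12M.
$407M: truthful payoff $218M, deviation payoff $0M → loss $218M.
$790M: outcomes coincide → loss $0M.
$507M: truthful payoff $118M, deviation payoff $0M → loss $118M.
$873M: outcomes coincide → loss $0M.
$367M: truthful payoff $258M, deviation payoff $0M → loss $258M.
Total loss = $12M + $218M + $118M + $258M = $606M.

$606M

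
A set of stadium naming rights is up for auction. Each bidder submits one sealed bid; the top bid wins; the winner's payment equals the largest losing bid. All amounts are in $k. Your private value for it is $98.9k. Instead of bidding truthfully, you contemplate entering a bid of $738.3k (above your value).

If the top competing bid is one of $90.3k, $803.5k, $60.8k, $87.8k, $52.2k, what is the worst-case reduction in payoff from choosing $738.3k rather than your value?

$0k

$90.3k: same outcome either way → loss $0k.
$803.5k: same outcome either way → loss $0k.
$60.8k: same outcome either way → loss $0k.
$87.8k: same outcome either way → loss $0k.
$52.2k: same outcome either way → loss $0k.
Maximum loss: $0k.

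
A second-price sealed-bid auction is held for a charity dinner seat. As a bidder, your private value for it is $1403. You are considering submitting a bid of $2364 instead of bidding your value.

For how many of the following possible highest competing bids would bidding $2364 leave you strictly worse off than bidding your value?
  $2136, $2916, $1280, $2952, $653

1

The deviation hurts exactly when the highest competing bid lies strictly between $1403 and $2364 — overbidding then wins at a price above your value.
$2136: inside the interval → strictly worse (loss $733).
$2916: above both → same outcome either way.
$1280: below both → same outcome either way.
$2952: above both → same outcome either way.
$653: below both → same outcome either way.
Count: 1.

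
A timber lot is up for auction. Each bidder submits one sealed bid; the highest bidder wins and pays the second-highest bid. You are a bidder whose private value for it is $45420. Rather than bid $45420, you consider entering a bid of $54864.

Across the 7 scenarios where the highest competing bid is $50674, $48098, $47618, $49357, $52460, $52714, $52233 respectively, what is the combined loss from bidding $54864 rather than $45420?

$35214

The deviation costs you only when the competing bid falls strictly between $45420 and $54864; elsewhere both bids give the same outcome.
$50674: truthful payoff $0, deviation payoff −$5254 → loss $5254.
$48098: truthful payoff $0, deviation payoff −$2678 → loss $2678.
$47618: truthful payoff $0, deviation payoff −$2198 → loss $2198.
$49357: truthful payoff $0, deviation payoff −$3937 → loss $3937.
$52460: truthful payoff $0, deviation payoff −$7040 → loss $7040.
$52714: truthful payoff $0, deviation payoff −$7294 → loss $7294.
$52233: truthful payoff $0, deviation payoff −$6813 → loss $6813.
Total loss = $5254 + $2678 + $2198 + $3937 + $7040 + $7294 + $6813 = $35214.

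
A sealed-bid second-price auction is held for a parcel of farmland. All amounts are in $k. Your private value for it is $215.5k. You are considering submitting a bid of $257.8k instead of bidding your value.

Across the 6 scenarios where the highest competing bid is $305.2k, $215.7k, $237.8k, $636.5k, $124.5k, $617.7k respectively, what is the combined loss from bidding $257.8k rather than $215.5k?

The deviation costs you only when the competing bid falls strictly between $215.5k and $257.8k; elsewhere both bids give the same outcome.
$305.2k: outcomes coincide → loss $0k.
$215.7k: truthful payoff $0k, deviation payoff −$0.2k → loss $0.2k.
$237.8k: truthful payoff $0k, deviation payoff −$22.3k → loss $22.3k.
$636.5k: outcomes coincide → loss $0k.
$124.5k: outcomes coincide → loss $0k.
$617.7k: outcomes coincide → loss $0k.
Total loss = $0.2k + $22.3k = $22.5k.

$22.5k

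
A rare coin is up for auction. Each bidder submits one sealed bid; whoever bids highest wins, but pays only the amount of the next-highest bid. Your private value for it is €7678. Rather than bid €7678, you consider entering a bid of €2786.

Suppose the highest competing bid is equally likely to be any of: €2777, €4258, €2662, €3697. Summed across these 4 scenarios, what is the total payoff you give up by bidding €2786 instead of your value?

€7401

The deviation costs you only when the competing bid falls strictly between €2786 and €7678; elsewhere both bids give the same outcome.
€2777: outcomes coincide → loss €0.
€4258: truthful payoff €3420, deviation payoff €0 → loss €3420.
€2662: outcomes coincide → loss €0.
€3697: truthful payoff €3981, deviation payoff €0 → loss €3981.
Total loss = €3420 + €3981 = €7401.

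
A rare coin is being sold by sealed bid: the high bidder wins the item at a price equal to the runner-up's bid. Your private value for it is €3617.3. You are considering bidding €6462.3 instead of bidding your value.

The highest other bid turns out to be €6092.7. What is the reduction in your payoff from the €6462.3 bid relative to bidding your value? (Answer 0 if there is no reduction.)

€2475.4

Bidding your value €3617.3: you lose (since €3617.3 < €6092.7). Payoff €0.
Bidding €6462.3: you win and pay €6092.7. Payoff €3617.3 − €6092.7 = −€2475.4.
The competing bid €6092.7 lies between your value and your inflated bid, so overbidding wins an item priced above your value.
Loss from deviating = €0 − (−€2475.4) = €2475.4.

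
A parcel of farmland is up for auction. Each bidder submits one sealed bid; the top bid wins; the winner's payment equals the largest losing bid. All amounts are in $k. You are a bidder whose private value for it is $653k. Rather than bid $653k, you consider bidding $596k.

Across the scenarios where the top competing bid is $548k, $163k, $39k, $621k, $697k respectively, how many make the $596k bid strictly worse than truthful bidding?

1

The deviation hurts exactly when the highest competing bid lies strictly between $596k and $653k — underbidding then forfeits a profitable win.
$548k: below both → same outcome either way.
$163k: below both → same outcome either way.
$39k: below both → same outcome either way.
$621k: inside the interval → strictly worse (loss $32k).
$697k: above both → same outcome either way.
Count: 1.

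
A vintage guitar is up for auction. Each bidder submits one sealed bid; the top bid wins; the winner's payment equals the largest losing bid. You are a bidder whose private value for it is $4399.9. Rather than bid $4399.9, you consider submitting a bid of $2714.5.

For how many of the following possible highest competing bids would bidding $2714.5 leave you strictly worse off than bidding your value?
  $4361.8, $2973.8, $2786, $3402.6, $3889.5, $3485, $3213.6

7

The deviation hurts exactly when the highest competing bid lies strictly between $2714.5 and $4399.9 — underbidding then forfeits a profitable win.
$4361.8: inside the interval → strictly worse (loss $38.1).
$2973.8: inside the interval → strictly worse (loss $1426.1).
$2786: inside the interval → strictly worse (loss $1613.9).
$3402.6: inside the interval → strictly worse (loss $997.3).
$3889.5: inside the interval → strictly worse (loss $510.4).
$3485: inside the interval → strictly worse (loss $914.9).
$3213.6: inside the interval → strictly worse (loss $1186.3).
Count: 7.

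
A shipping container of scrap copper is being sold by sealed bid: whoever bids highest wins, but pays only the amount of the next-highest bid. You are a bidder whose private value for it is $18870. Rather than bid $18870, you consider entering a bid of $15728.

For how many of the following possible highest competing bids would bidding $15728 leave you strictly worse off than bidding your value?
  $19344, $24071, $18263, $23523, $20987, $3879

1

The deviation hurts exactly when the highest competing bid lies strictly between $15728 and $18870 — underbidding then forfeits a profitable win.
$19344: above both → same outcome either way.
$24071: above both → same outcome either way.
$18263: inside the interval → strictly worse (loss $607).
$23523: above both → same outcome either way.
$20987: above both → same outcome either way.
$3879: below both → same outcome either way.
Count: 1.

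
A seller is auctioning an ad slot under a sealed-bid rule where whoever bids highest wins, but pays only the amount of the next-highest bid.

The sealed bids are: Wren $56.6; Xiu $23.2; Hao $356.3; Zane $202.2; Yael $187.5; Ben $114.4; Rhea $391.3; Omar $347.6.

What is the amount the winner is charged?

$356.3

Highest bid: Rhea at $391.3, so Rhea wins.
Second-highest bid: Hao at $356.3 — that is the price the winner pays.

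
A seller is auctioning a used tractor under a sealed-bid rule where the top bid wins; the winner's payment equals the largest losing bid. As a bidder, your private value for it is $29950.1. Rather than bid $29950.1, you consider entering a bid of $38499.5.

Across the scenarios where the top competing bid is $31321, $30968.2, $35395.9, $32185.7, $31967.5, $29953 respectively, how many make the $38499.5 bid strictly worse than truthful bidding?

The deviation hurts exactly when the highest competing bid lies strictly between $29950.1 and $38499.5 — overbidding then wins at a price above your value.
$31321: inside the interval → strictly worse (loss $1370.9).
$30968.2: inside the interval → strictly worse (loss $1018.1).
$35395.9: inside the interval → strictly worse (loss $5445.8).
$32185.7: inside the interval → strictly worse (loss $2235.6).
$31967.5: inside the interval → strictly worse (loss $2017.4).
$29953: inside the interval → strictly worse (loss $2.9).
Count: 6.

6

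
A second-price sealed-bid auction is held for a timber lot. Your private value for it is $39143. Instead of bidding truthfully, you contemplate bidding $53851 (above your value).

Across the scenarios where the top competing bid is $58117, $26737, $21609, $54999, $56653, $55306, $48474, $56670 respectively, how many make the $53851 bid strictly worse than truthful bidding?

1

The deviation hurts exactly when the highest competing bid lies strictly between $39143 and $53851 — overbidding then wins at a price above your value.
$58117: above both → same outcome either way.
$26737: below both → same outcome either way.
$21609: below both → same outcome either way.
$54999: above both → same outcome either way.
$56653: above both → same outcome either way.
$55306: above both → same outcome either way.
$48474: inside the interval → strictly worse (loss $9331).
$56670: above both → same outcome either way.
Count: 1.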